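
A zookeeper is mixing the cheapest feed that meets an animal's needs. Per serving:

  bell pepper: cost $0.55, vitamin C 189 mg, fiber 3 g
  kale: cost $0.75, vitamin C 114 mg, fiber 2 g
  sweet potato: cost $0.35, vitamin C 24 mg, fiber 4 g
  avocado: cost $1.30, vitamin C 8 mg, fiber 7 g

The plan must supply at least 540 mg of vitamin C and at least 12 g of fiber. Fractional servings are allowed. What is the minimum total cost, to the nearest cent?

$1.84

Minimising a linear cost over {vitamin C ≥ 540, fiber ≥ 12, servings ≥ 0} — the optimum is at a vertex, using one or two foods.
bell pepper only: max(540/189, 12/3) = 4 servings → $2.20.
kale only: max(540/114, 12/2) = 6 servings → $4.50.
sweet potato only: max(540/24, 12/4) = 22.5 servings → $7.88.
avocado only: max(540/8, 12/7) = 67.5 servings → $87.75.
bell pepper + kale: intersection lies outside the first quadrant.
bell pepper + sweet potato with both tight: 2.737 servings and 0.9474 servings → $1.84.
bell pepper + avocado with both tight: 2.836 servings and 0.4988 servings → $2.21.
kale + sweet potato with both tight: 4.588 servings and 0.7059 servings → $3.69.
kale + avocado with both tight: 4.711 servings and 0.3683 servings → $4.01.
sweet potato + avocado: the both-tight solution has a negative serving — not a feasible corner.
Cheapest feasible corner: $1.84.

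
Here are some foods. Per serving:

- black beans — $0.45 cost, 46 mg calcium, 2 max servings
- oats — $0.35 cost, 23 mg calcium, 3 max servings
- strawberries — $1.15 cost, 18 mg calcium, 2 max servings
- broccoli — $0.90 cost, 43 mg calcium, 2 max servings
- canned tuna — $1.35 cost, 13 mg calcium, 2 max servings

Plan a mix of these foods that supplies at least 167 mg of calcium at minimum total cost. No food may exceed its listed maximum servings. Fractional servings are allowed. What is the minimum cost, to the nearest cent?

$2.08

Cost per mg of calcium: black beans $0.0098, oats $0.0152, broccoli $0.0209, strawberries $0.0639, canned tuna $0.1038.
Take 2 servings of black beans: +92.0 mg calcium for $0.90 (total $0.90, still need 75.0 mg).
Take 3 servings of oats: +69.0 mg calcium for $1.05 (total $1.95, still need 6.0 mg).
Take 0.1395 servings of broccoli: +6.0 mg calcium for $0.13 (total $2.08, still need 0.0 mg).
Greedy by cheapest-per-mg is optimal for a single linear constraint, so the minimum cost is $2.08.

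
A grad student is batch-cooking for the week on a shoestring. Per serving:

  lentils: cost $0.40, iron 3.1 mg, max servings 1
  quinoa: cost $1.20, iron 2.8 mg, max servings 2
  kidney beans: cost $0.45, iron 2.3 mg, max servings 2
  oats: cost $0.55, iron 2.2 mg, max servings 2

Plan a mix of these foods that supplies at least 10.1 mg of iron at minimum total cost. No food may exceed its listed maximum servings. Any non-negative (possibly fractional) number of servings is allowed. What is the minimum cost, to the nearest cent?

Cost per mg of iron: lentils $0.1290, kidney beans $0.1957, oats $0.2500, quinoa $0.4286.
Take 1 serving of lentils: +3.1 mg iron for $0.40 (total $0.40, still need 7.0 mg).
Take 2 servings of kidney beans: +4.6 mg iron for $0.90 (total $1.30, still need 2.4 mg).
Take 1.091 servings of oats: +2.4 mg iron for $0.60 (total $1.90, still need 0.0 mg).
Filling from the cheapest source first is optimal under one linear minimum: $1.90.

$1.90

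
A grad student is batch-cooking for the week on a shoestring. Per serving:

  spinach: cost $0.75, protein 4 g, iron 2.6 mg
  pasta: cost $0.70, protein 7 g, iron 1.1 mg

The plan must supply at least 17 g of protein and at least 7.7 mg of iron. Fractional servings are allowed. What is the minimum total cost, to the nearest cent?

$2.59

A basic optimal solution has at most two foods positive. Try each food alone and each pair with both targets met exactly.
spinach only: max(17/4, 7.7/2.6) = 4.25 servings → $3.19.
pasta only: max(17/7, 7.7/1.1) = 7 servings → $4.90.
spinach + pasta with both tight: 2.551 servings and 0.971 servings → $2.59.
So the least-cost plan costs $2.59.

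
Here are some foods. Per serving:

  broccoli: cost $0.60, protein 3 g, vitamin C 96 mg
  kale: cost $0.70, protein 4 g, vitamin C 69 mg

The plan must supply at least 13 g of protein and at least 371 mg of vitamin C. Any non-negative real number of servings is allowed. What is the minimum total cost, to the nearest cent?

$2.52

Two binding constraints pin down two serving amounts, so the optimal mix uses at most two foods. The candidates are each food alone (scaled to the tighter of protein/vitamin C) and each pair with both constraints tight.
broccoli only: max(13/3, 371/96) = 4.333 servings → $2.60.
kale only: max(13/4, 371/69) = 5.377 servings → $3.76.
broccoli + kale with both tight: 3.316 servings and 0.7627 servings → $2.52.
Cheapest feasible corner: $2.52.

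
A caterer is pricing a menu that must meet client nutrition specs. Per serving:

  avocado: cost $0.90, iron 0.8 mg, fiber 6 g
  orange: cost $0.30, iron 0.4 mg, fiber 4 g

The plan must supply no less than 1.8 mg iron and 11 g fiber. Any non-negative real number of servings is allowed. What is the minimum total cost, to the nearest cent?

$1.35

This is a tiny linear program; its minimum lies at a vertex of the feasible set. List the vertices and price them.
avocado only: max(1.8/0.8, 11/6) = 2.25 servings → $2.02.
orange only: max(1.8/0.4, 11/4) = 4.5 servings → $1.35.
avocado + orange: the both-tight solution has a negative serving — not a feasible corner.
So the least-cost plan costs $1.35.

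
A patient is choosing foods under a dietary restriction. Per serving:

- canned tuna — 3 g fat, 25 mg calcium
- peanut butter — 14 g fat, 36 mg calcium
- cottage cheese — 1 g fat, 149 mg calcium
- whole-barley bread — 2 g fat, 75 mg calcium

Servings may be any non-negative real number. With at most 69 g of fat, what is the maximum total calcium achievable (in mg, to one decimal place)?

10281.0 mg

Calcium per g fat: cottage cheese 149, whole-barley bread 37.5, canned tuna 8.333, peanut butter 2.571.
With no serving limits, spend the whole fat allowance on cottage cheese: 69 g / 1 g × 149 mg = 10281.0 mg.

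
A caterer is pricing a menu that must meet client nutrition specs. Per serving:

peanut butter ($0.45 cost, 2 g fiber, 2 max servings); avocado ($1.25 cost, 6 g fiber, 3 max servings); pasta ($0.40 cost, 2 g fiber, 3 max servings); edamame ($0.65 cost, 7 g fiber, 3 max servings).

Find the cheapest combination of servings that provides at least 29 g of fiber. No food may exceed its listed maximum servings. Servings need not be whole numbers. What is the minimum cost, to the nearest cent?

$3.57

Cost per g of fiber: edamame $0.0929, pasta $0.2000, avocado $0.2083, peanut butter $0.2250.
Take 3 servings of edamame: +21.0 g fiber for $1.95 (total $1.95, still need 8.0 g).
Take 3 servings of pasta: +6.0 g fiber for $1.20 (total $3.15, still need 2.0 g).
Take 0.3333 servings of avocado: +2.0 g fiber for $0.42 (total $3.57, still need 0.0 g).
Greedy by cheapest-per-g is optimal for a single linear constraint, so the minimum cost is $3.57.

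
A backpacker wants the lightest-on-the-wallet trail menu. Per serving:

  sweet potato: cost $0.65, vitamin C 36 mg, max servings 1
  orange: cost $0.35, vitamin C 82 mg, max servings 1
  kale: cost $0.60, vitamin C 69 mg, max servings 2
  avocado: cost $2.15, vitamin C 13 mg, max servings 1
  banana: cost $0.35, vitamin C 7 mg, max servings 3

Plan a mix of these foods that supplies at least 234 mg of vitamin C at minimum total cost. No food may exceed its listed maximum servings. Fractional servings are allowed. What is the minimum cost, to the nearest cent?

Cost per mg of vitamin C: orange $0.0043, kale $0.0087, sweet potato $0.0181, banana $0.0500, avocado $0.1654.
Take 1 serving of orange: +82.0 mg vitamin C for $0.35 (total $0.35, still need 152.0 mg).
Take 2 servings of kale: +138.0 mg vitamin C for $1.20 (total $1.55, still need 14.0 mg).
Take 0.3889 servings of sweet potato: +14.0 mg vitamin C for $0.25 (total $1.80, still need 0.0 mg).
Filling from the cheapest source first is optimal under one linear minimum: $1.80.

$1.80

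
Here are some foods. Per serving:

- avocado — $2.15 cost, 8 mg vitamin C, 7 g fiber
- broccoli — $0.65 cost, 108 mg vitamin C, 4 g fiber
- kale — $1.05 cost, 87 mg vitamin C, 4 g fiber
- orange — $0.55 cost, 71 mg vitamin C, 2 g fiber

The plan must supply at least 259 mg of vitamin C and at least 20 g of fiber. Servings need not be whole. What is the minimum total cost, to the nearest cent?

$3.25

An LP optimum is at a vertex; with two nutrient constraints at most two foods are used. Check each candidate.
avocado only: max(259/8, 20/7) = 32.38 servings → $69.61.
broccoli only: max(259/108, 20/4) = 5 servings → $3.25.
kale only: max(259/87, 20/4) = 5 servings → $5.25.
orange only: max(259/71, 20/2) = 10 servings → $5.50.
avocado + broccoli with both tight: 1.552 servings and 2.283 servings → $4.82.
avocado + kale with both tight: 1.22 servings and 2.865 servings → $5.63.
avocado + orange with both tight: 1.875 servings and 3.437 servings → $5.92.
broccoli + kale with both targets exact would need a negative amount; discard.
broccoli + orange with both targets exact would need a negative amount; discard.
kale + orange: intersection lies outside the first quadrant.
So the least-cost plan costs $3.25.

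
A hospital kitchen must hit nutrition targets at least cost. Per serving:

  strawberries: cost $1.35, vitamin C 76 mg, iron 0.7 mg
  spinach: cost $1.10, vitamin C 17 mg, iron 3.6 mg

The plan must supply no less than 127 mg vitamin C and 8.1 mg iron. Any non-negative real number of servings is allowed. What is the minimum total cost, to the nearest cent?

Minimising a linear cost over {vitamin C ≥ 127, iron ≥ 8.1, servings ≥ 0} — the optimum is at a vertex, using one or two foods.
strawberries only: max(127/76, 8.1/0.7) = 11.57 servings → $15.62.
spinach only: max(127/17, 8.1/3.6) = 7.471 servings → $8.22.
strawberries + spinach with both tight: 1.221 servings and 2.013 servings → $3.86.
So the least-cost plan costs $3.86.

$3.86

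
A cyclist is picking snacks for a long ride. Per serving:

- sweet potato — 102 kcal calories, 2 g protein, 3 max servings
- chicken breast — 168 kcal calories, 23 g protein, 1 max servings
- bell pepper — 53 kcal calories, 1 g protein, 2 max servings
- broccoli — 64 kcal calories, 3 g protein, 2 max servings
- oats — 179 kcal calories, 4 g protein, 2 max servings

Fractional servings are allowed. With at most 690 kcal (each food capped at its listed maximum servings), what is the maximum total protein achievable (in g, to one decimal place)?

Protein per kcal: chicken breast 0.1369, broccoli 0.04688, oats 0.02235, sweet potato 0.01961, bell pepper 0.01887.
Take 1 serving of chicken breast: uses 168 kcal, +23.0 g protein (running total 23.0 g).
Take 2 servings of broccoli: uses 128 kcal, +6.0 g protein (running total 29.0 g).
Take 2 servings of oats: uses 358 kcal, +8.0 g protein (running total 37.0 g).
Take 0.3529 servings of sweet potato: uses 36 kcal, +0.7 g protein (running total 37.7 g).
Filling greedily by protein-per-kcal is optimal for one linear limit, giving 37.7 g.

37.7 g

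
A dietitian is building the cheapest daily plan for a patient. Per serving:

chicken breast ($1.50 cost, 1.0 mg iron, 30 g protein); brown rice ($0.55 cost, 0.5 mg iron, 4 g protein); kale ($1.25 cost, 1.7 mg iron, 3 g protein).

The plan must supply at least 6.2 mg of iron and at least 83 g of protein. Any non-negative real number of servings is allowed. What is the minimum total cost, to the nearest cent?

$6.51

An LP optimum is at a vertex; with two nutrient constraints at most two foods are used. Check each candidate.
chicken breast only: max(6.2/1.0, 83/30) = 6.2 servings → $9.30.
brown rice only: max(6.2/0.5, 83/4) = 20.75 servings → $11.41.
kale only: max(6.2/1.7, 83/3) = 27.67 servings → $34.58.
chicken breast + brown rice with both tight: 1.518 servings and 9.364 servings → $7.43.
chicken breast + kale with both tight: 2.552 servings and 2.146 servings → $6.51.
brown rice + kale: the both-tight solution has a negative serving — not a feasible corner.
The minimum over all feasible corners is $6.51.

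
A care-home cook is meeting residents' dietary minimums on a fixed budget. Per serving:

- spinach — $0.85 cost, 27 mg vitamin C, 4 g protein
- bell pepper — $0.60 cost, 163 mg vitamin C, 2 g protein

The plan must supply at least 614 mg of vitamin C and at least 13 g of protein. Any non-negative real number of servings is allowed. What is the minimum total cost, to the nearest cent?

$3.38

Compare the cost at each extreme point of the feasible region.
spinach only: max(614/27, 13/4) = 22.74 servings → $19.33.
bell pepper only: max(614/163, 13/2) = 6.5 servings → $3.90.
spinach + bell pepper with both tight: 1.49 servings and 3.52 servings → $3.38.
So the least-cost plan costs $3.38.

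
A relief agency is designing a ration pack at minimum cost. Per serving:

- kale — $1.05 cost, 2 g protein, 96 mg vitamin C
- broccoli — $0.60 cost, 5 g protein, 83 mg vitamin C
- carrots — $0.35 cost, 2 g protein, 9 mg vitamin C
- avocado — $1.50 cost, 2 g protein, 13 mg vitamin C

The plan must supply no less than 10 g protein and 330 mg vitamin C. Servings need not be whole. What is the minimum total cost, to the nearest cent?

$2.39

Check every corner: each single food scaled to meet both minima, and each pair solved so both constraints bind.
kale only: max(10/2, 330/96) = 5 servings → $5.25.
broccoli only: max(10/5, 330/83) = 3.976 servings → $2.39.
carrots only: max(10/2, 330/9) = 36.67 servings → $12.83.
avocado only: max(10/2, 330/13) = 25.38 servings → $38.08.
kale + broccoli with both tight: 2.611 servings and 0.9554 servings → $3.32.
kale + carrots with both tight: 3.276 servings and 1.724 servings → $4.04.
kale + avocado with both tight: 3.193 servings and 1.807 servings → $6.06.
broccoli + carrots with both targets exact would need a negative amount; discard.
broccoli + avocado: the both-tight solution has a negative serving — not a feasible corner.
carrots + avocado: intersection lies outside the first quadrant.
The minimum over all feasible corners is $2.39.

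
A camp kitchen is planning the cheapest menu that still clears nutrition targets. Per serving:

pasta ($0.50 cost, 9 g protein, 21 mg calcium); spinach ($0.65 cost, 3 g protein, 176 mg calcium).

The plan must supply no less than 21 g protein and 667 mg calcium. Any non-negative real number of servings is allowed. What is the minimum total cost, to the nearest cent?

The cheapest plan sits at a corner of the feasible region — with two constraints it uses at most two foods.
pasta only: max(21/9, 667/21) = 31.76 servings → $15.88.
spinach only: max(21/3, 667/176) = 7 servings → $4.55.
pasta + spinach with both tight: 1.114 servings and 3.657 servings → $2.93.
So the least-cost plan costs $2.93.

$2.93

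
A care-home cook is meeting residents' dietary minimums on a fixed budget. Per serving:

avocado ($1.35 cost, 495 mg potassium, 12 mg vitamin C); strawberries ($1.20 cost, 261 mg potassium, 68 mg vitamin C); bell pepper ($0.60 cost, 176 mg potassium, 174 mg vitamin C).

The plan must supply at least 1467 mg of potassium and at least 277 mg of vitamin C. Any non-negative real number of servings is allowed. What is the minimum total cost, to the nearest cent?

Minimising a linear cost over {potassium ≥ 1467, vitamin C ≥ 277, servings ≥ 0} — the optimum is at a vertex, using one or two foods.
avocado only: max(1467/495, 277/12) = 23.08 servings → $31.16.
strawberries only: max(1467/261, 277/68) = 5.621 servings → $6.74.
bell pepper only: max(1467/176, 277/174) = 8.335 servings → $5.00.
avocado + strawberries with both tight: 0.8995 servings and 3.915 servings → $5.91.
avocado + bell pepper with both tight: 2.458 servings and 1.422 servings → $4.17.
strawberries + bell pepper with both targets exact would need a negative amount; discard.
The minimum over all feasible corners is $4.17.

$4.17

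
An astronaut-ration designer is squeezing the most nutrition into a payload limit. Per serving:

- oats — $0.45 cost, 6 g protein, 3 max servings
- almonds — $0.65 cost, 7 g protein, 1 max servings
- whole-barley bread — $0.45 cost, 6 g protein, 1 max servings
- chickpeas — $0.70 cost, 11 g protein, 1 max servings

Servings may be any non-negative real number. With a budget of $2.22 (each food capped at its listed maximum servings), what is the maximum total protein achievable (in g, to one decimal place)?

Protein per dollar: chickpeas 15.71, oats 13.33, whole-barley bread 13.33, almonds 10.77.
Take 1 serving of chickpeas: spends $0.70, +11.0 g protein (running total 11.0 g).
Take 3 servings of oats: spends $1.35, +18.0 g protein (running total 29.0 g).
Take 0.3778 servings of whole-barley bread: spends $0.17, +2.3 g protein (running total 31.3 g).
Greedy by best ratio exhausts the cost allowance optimally: 31.3 g.

31.3 g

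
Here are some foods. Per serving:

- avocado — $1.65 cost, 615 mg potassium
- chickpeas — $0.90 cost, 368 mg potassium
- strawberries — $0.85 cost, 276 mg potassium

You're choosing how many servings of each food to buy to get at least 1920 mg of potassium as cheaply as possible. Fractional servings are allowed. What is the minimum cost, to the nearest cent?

Cost per mg of potassium: chickpeas $0.0024, avocado $0.0027, strawberries $0.0031.
With no serving limits, use only chickpeas: 1920 mg / 368 mg = 5.217 servings × $0.90 = $4.70.

$4.70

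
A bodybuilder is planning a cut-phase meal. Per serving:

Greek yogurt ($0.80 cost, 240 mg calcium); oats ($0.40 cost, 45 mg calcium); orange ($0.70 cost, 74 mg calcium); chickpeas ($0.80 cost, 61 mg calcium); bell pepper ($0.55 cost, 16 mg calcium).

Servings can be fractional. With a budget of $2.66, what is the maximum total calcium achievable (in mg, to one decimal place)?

Calcium per dollar: Greek yogurt 300, oats 112.5, orange 105.7, chickpeas 76.25, bell pepper 29.09.
With no serving limits, spend the whole cost allowance on Greek yogurt: $2.66 / $0.80 × 240 mg = 798.0 mg.

798.0 mg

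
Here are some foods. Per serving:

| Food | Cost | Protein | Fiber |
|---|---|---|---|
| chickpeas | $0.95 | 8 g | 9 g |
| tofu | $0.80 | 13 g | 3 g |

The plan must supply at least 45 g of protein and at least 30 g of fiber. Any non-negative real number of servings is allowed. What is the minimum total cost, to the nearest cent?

$4.02

chickpeas only: max(45/8, 30/9) = 5.625 servings → $5.34.
tofu only: max(45/13, 30/3) = 10 servings → $8.00.
chickpeas + tofu with both tight: 2.742 servings and 1.774 servings → $4.02.
The minimum over all feasible corners is $4.02.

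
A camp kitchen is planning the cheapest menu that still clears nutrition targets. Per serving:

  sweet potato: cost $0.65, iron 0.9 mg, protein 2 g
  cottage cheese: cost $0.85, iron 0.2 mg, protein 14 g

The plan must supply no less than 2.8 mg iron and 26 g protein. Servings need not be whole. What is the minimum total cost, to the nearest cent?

sweet potato only: max(2.8/0.9, 26/2) = 13 servings → $8.45.
cottage cheese only: max(2.8/0.2, 26/14) = 14 servings → $11.90.
sweet potato + cottage cheese with both tight: 2.787 servings and 1.459 servings → $3.05.
So the least-cost plan costs $3.05.

$3.05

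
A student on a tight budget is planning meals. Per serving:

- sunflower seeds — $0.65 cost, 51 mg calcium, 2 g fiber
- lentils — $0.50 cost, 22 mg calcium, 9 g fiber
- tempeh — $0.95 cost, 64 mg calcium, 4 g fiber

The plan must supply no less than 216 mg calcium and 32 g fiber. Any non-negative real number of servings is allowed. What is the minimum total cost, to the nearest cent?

$3.39

sunflower seeds only: max(216/51, 32/2) = 16 servings → $10.40.
lentils only: max(216/22, 32/9) = 9.818 servings → $4.91.
tempeh only: max(216/64, 32/4) = 8 servings → $7.60.
sunflower seeds + lentils with both tight: 2.988 servings and 2.892 servings → $3.39.
sunflower seeds + tempeh: the both-tight solution has a negative serving — not a feasible corner.
lentils + tempeh with both tight: 2.426 servings and 2.541 servings → $3.63.
So the least-cost plan costs $3.39.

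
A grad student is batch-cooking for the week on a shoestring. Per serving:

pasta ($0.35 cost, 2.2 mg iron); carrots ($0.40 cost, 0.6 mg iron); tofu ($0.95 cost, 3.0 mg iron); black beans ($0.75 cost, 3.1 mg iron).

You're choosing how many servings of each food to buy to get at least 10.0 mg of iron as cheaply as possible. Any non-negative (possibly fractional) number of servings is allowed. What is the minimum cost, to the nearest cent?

$1.59

Cost per mg of iron: pasta $0.1591, black beans $0.2419, tofu $0.3167, carrots $0.6667.
With no serving limits, use only pasta: 10.0 mg / 2.2 mg = 4.545 servings × $0.35 = $1.59.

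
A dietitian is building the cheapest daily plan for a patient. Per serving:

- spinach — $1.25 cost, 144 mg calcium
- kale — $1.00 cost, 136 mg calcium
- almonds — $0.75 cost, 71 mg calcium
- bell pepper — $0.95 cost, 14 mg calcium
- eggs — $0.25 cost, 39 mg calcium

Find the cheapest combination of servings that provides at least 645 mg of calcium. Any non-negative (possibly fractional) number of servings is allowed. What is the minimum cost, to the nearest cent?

$4.13

Cost per mg of calcium: eggs $0.0064, kale $0.0074, spinach $0.0087, almonds $0.0106, bell pepper $0.0679.
With no serving limits, use only eggs: 645 mg / 39 mg = 16.54 servings × $0.25 = $4.13.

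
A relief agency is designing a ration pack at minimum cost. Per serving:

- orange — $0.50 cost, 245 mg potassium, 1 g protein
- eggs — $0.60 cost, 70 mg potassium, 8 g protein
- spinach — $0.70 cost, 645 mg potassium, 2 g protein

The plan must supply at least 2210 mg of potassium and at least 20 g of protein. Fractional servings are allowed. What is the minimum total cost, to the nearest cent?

$3.28

The cheapest plan sits at a corner of the feasible region — with two constraints it uses at most two foods.
orange only: max(2210/245, 20/1) = 20 servings → $10.00.
eggs only: max(2210/70, 20/8) = 31.57 servings → $18.94.
spinach only: max(2210/645, 20/2) = 10 servings → $7.00.
orange + eggs with both tight: 8.614 servings and 1.423 servings → $5.16.
orange + spinach with both targets exact would need a negative amount; discard.
eggs + spinach with both tight: 1.689 servings and 3.243 servings → $3.28.
Cheapest feasible corner: $3.28.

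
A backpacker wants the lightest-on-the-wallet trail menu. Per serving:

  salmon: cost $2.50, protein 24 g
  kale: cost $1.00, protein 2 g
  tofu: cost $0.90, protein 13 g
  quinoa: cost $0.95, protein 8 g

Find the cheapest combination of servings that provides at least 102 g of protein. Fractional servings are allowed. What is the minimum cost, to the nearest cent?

Cost per g of protein: tofu $0.0692, salmon $0.1042, quinoa $0.1187, kale $0.5000.
With no serving limits, use only tofu: 102 g / 13 g = 7.846 servings × $0.90 = $7.06.

$7.06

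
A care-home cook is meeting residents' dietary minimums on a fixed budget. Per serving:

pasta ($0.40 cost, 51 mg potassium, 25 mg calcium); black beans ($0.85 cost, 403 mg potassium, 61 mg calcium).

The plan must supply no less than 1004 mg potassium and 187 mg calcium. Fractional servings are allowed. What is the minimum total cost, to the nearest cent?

$2.61

At the optimum either one food covers both requirements or two foods hit both targets exactly; no other combination can be cheaper.
pasta only: max(1004/51, 187/25) = 19.69 servings → $7.87.
black beans only: max(1004/403, 187/61) = 3.066 servings → $2.61.
pasta + black beans with both tight: 2.027 servings and 2.235 servings → $2.71.
So the least-cost plan costs $2.61.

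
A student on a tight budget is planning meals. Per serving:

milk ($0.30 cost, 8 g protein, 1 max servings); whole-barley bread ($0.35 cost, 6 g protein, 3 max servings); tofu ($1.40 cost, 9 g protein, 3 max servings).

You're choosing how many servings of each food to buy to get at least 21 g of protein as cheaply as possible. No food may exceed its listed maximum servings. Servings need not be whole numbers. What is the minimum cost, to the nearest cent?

Cost per g of protein: milk $0.0375, whole-barley bread $0.0583, tofu $0.1556.
Take 1 serving of milk: +8.0 g protein for $0.30 (total $0.30, still need 13.0 g).
Take 2.167 servings of whole-barley bread: +13.0 g protein for $0.76 (total $1.06, still need 0.0 g).
Greedy by cheapest-per-g is optimal for a single linear constraint, so the minimum cost is $1.06.

$1.06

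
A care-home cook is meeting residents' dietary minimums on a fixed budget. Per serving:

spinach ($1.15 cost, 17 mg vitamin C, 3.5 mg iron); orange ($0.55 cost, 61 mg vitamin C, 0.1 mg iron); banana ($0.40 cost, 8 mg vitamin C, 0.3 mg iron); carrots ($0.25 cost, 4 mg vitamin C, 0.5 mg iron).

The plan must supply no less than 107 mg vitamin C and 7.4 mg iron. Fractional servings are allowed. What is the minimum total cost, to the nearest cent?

This is a tiny linear program; its minimum lies at a vertex of the feasible set. List the vertices and price them.
spinach only: max(107/17, 7.4/3.5) = 6.294 servings → $7.24.
orange only: max(107/61, 7.4/0.1) = 74 servings → $40.70.
banana only: max(107/8, 7.4/0.3) = 24.67 servings → $9.87.
carrots only: max(107/4, 7.4/0.5) = 26.75 servings → $6.69.
spinach + orange with both tight: 2.081 servings and 1.174 servings → $3.04.
spinach + banana with both tight: 1.183 servings and 10.86 servings → $5.71.
spinach + carrots: intersection lies outside the first quadrant.
orange + banana: the both-tight solution has a negative serving — not a feasible corner.
orange + carrots with both tight: 0.794 servings and 14.64 servings → $4.10.
banana + carrots with both tight: 8.536 servings and 9.679 servings → $5.83.
The minimum over all feasible corners is $3.04.

$3.04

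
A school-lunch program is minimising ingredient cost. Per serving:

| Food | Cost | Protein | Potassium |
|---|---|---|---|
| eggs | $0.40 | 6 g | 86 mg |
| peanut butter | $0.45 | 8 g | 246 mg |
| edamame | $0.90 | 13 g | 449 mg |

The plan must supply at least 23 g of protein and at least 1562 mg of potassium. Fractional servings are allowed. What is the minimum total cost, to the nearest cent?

eggs only: max(23/6, 1562/86) = 18.16 servings → $7.27.
peanut butter only: max(23/8, 1562/246) = 6.35 servings → $2.86.
edamame only: max(23/13, 1562/449) = 3.479 servings → $3.13.
eggs + peanut butter with both targets exact would need a negative amount; discard.
eggs + edamame: the both-tight solution has a negative serving — not a feasible corner.
peanut butter + edamame: the both-tight solution has a negative serving — not a feasible corner.
Cheapest feasible corner: $2.86.

$2.86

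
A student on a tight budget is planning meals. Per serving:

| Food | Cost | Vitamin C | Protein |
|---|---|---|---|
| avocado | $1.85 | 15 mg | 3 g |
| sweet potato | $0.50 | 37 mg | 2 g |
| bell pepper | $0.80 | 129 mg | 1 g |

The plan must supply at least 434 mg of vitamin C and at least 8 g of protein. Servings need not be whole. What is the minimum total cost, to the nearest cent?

An LP optimum is at a vertex; with two nutrient constraints at most two foods are used. Check each candidate.
avocado only: max(434/15, 8/3) = 28.93 servings → $53.53.
sweet potato only: max(434/37, 8/2) = 11.73 servings → $5.86.
bell pepper only: max(434/129, 8/1) = 8 servings → $6.40.
avocado + sweet potato: intersection lies outside the first quadrant.
avocado + bell pepper with both tight: 1.608 servings and 3.177 servings → $5.52.
sweet potato + bell pepper with both tight: 2.706 servings and 2.588 servings → $3.42.
The minimum over all feasible corners is $3.42.

$3.42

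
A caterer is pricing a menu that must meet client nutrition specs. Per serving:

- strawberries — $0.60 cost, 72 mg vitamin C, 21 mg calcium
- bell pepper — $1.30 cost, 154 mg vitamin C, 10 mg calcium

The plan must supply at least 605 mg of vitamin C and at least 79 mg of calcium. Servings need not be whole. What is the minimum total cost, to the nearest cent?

$5.04

This is a tiny linear program; its minimum lies at a vertex of the feasible set. List the vertices and price them.
strawberries only: max(605/72, 79/21) = 8.403 servings → $5.04.
bell pepper only: max(605/154, 79/10) = 7.9 servings → $10.27.
strawberries + bell pepper with both tight: 2.433 servings and 2.791 servings → $5.09.
Cheapest feasible corner: $5.04.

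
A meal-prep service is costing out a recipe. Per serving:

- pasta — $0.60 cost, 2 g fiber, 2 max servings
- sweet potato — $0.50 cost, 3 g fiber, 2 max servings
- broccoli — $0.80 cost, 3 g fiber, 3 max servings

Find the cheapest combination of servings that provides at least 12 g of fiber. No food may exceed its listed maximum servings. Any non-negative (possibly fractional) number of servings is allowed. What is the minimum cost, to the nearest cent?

Cost per g of fiber: sweet potato $0.1667, broccoli $0.2667, pasta $0.3000.
Take 2 servings of sweet potato: +6.0 g fiber for $1.00 (total $1.00, still need 6.0 g).
Take 2 servings of broccoli: +6.0 g fiber for $1.60 (total $2.60, still need 0.0 g).
Greedy by cheapest-per-g is optimal for a single linear constraint, so the minimum cost is $2.60.

$2.60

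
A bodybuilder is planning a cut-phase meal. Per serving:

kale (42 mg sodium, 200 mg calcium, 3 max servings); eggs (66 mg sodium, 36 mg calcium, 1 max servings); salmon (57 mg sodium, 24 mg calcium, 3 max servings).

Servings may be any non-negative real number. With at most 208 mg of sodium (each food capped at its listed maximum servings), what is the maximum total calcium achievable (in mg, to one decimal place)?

642.7 mg

Calcium per mg sodium: kale 4.762, eggs 0.5455, salmon 0.4211.
Take 3 servings of kale: uses 126 mg sodium, +600.0 mg calcium (running total 600.0 mg).
Take 1 serving of eggs: uses 66 mg sodium, +36.0 mg calcium (running total 636.0 mg).
Take 0.2807 servings of salmon: uses 16 mg sodium, +6.7 mg calcium (running total 642.7 mg).
Greedy by best ratio exhausts the sodium allowance optimally: 642.7 mg.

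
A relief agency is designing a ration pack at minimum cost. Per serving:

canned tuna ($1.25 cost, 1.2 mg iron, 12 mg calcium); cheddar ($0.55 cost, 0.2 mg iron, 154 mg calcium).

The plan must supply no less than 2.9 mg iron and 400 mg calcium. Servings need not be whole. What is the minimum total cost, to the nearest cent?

$3.85

With two linear requirements the optimum uses one or two foods; enumerate the corners.
canned tuna only: max(2.9/1.2, 400/12) = 33.33 servings → $41.67.
cheddar only: max(2.9/0.2, 400/154) = 14.5 servings → $7.97.
canned tuna + cheddar with both tight: 2.01 servings and 2.441 servings → $3.85.
Cheapest feasible corner: $3.85.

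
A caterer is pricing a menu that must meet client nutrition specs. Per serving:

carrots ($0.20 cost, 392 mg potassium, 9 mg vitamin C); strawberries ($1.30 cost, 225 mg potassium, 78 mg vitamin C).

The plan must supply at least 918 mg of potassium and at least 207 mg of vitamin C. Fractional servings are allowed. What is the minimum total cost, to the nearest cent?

For a min-cost LP with two ≥-constraints, a basic feasible solution has at most two positive variables.
carrots only: max(918/392, 207/9) = 23 servings → $4.60.
strawberries only: max(918/225, 207/78) = 4.08 servings → $5.30.
carrots + strawberries with both tight: 0.8766 servings and 2.553 servings → $3.49.
The minimum over all feasible corners is $3.49.

$3.49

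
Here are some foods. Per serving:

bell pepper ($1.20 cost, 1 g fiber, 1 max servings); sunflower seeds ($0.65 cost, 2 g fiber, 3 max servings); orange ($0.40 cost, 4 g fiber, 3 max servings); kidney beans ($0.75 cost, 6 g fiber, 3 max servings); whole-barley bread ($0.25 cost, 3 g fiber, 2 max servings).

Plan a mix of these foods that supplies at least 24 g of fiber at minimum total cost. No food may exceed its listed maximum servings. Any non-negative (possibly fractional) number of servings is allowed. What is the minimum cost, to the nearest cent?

$2.45

Cost per g of fiber: whole-barley bread $0.0833, orange $0.1000, kidney beans $0.1250, sunflower seeds $0.3250, bell pepper $1.2000.
Take 2 servings of whole-barley bread: +6.0 g fiber for $0.50 (total $0.50, still need 18.0 g).
Take 3 servings of orange: +12.0 g fiber for $1.20 (total $1.70, still need 6.0 g).
Take 1 serving of kidney beans: +6.0 g fiber for $0.75 (total $2.45, still need 0.0 g).
Filling from the cheapest source first is optimal under one linear minimum: $2.45.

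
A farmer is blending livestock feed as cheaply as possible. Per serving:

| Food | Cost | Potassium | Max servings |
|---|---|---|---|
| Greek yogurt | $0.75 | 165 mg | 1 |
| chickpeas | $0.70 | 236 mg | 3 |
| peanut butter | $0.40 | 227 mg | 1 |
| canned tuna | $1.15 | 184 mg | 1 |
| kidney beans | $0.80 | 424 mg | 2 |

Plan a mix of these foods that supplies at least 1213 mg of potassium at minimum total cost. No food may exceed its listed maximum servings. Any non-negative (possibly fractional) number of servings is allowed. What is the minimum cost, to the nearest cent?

$2.41

Cost per mg of potassium: peanut butter $0.0018, kidney beans $0.0019, chickpeas $0.0030, Greek yogurt $0.0045, canned tuna $0.0063.
Take 1 serving of peanut butter: +227.0 mg potassium for $0.40 (total $0.40, still need 986.0 mg).
Take 2 servings of kidney beans: +848.0 mg potassium for $1.60 (total $2.00, still need 138.0 mg).
Take 0.5847 servings of chickpeas: +138.0 mg potassium for $0.41 (total $2.41, still need 0.0 mg).
Greedy by cheapest-per-mg is optimal for a single linear constraint, so the minimum cost is $2.41.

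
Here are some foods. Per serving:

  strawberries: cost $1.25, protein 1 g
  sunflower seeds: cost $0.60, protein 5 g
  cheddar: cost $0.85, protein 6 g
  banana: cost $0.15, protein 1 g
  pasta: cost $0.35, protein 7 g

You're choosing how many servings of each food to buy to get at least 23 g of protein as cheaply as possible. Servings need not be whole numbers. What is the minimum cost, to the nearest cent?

Cost per g of protein: pasta $0.0500, sunflower seeds $0.1200, cheddar $0.1417, banana $0.1500, strawberries $1.2500.
With no serving limits, use only pasta: 23 g / 7 g = 3.286 servings × $0.35 = $1.15.

$1.15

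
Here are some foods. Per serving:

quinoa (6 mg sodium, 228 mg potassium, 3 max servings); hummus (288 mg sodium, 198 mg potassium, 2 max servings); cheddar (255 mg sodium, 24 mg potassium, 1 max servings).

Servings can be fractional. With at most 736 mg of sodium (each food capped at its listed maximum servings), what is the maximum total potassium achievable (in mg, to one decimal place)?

Potassium per mg sodium: quinoa 38, hummus 0.6875, cheddar 0.09412.
Take 3 servings of quinoa: uses 18 mg sodium, +684.0 mg potassium (running total 684.0 mg).
Take 2 servings of hummus: uses 576 mg sodium, +396.0 mg potassium (running total 1080.0 mg).
Take 0.5569 servings of cheddar: uses 142 mg sodium, +13.4 mg potassium (running total 1093.4 mg).
Greedy by best ratio exhausts the sodium allowance optimally: 1093.4 mg.

1093.4 mg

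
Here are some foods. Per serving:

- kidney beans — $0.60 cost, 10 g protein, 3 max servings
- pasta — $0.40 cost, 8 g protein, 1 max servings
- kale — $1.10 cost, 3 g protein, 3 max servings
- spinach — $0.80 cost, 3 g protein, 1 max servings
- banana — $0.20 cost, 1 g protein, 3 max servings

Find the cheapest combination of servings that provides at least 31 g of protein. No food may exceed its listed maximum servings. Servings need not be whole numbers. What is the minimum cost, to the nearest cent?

$1.78

Cost per g of protein: pasta $0.0500, kidney beans $0.0600, banana $0.2000, spinach $0.2667, kale $0.3667.
Take 1 serving of pasta: +8.0 g protein for $0.40 (total $0.40, still need 23.0 g).
Take 2.3 servings of kidney beans: +23.0 g protein for $1.38 (total $1.78, still need 0.0 g).
Greedy by cheapest-per-g is optimal for a single linear constraint, so the minimum cost is $1.78.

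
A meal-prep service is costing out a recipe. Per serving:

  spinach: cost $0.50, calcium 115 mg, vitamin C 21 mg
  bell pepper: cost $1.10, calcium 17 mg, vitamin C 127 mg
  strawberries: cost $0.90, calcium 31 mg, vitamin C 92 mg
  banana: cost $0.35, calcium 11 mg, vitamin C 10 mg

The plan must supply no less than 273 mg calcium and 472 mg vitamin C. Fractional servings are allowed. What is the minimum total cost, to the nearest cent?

$4.68

spinach only: max(273/115, 472/21) = 22.48 servings → $11.24.
bell pepper only: max(273/17, 472/127) = 16.06 servings → $17.66.
strawberries only: max(273/31, 472/92) = 8.806 servings → $7.93.
banana only: max(273/11, 472/10) = 47.2 servings → $16.52.
spinach + bell pepper with both tight: 1.87 servings and 3.407 servings → $4.68.
spinach + strawberries with both tight: 1.056 servings and 4.889 servings → $4.93.
spinach + banana: intersection lies outside the first quadrant.
bell pepper + strawberries: intersection lies outside the first quadrant.
bell pepper + banana with both tight: 2.007 servings and 21.72 servings → $9.81.
strawberries + banana with both tight: 3.507 servings and 14.93 servings → $8.38.
Cheapest feasible corner: $4.68.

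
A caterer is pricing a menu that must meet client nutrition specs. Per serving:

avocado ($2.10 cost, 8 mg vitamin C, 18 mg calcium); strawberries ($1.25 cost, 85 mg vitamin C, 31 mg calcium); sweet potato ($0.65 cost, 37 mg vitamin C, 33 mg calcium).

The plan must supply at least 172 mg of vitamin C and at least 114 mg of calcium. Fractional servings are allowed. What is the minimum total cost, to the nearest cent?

Two binding constraints pin down two serving amounts, so the optimal mix uses at most two foods. The candidates are each food alone (scaled to the tighter of vitamin C/calcium) and each pair with both constraints tight.
avocado only: max(172/8, 114/18) = 21.5 servings → $45.15.
strawberries only: max(172/85, 114/31) = 3.677 servings → $4.60.
sweet potato only: max(172/37, 114/33) = 4.649 servings → $3.02.
avocado + strawberries with both tight: 3.399 servings and 1.704 servings → $9.27.
avocado + sweet potato: the both-tight solution has a negative serving — not a feasible corner.
strawberries + sweet potato with both tight: 0.8794 servings and 2.628 servings → $2.81.
Cheapest feasible corner: $2.81.

$2.81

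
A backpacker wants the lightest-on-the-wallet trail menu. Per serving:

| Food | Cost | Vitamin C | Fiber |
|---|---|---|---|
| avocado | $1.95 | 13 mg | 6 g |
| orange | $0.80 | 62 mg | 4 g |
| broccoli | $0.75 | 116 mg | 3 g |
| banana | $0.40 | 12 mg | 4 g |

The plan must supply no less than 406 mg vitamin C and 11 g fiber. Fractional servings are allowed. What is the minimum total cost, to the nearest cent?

For a min-cost LP with two ≥-constraints, a basic feasible solution has at most two positive variables.
avocado only: max(406/13, 11/6) = 31.23 servings → $60.90.
orange only: max(406/62, 11/4) = 6.548 servings → $5.24.
broccoli only: max(406/116, 11/3) = 3.667 servings → $2.75.
banana only: max(406/12, 11/4) = 33.83 servings → $13.53.
avocado + orange with both targets exact would need a negative amount; discard.
avocado + broccoli with both tight: 0.08828 servings and 3.49 servings → $2.79.
avocado + banana with both targets exact would need a negative amount; discard.
orange + broccoli with both tight: 0.2086 servings and 3.388 servings → $2.71.
orange + banana: intersection lies outside the first quadrant.
broccoli + banana with both tight: 3.486 servings and 0.1355 servings → $2.67.
Cheapest feasible corner: $2.67.

$2.67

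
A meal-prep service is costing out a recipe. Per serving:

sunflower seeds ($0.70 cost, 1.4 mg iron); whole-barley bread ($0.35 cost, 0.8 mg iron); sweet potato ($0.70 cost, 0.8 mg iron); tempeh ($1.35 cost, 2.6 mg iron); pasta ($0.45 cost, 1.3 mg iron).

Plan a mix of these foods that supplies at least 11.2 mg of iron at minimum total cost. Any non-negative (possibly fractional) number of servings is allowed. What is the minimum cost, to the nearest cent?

Cost per mg of iron: pasta $0.3462, whole-barley bread $0.4375, sunflower seeds $0.5000, tempeh $0.5192, sweet potato $0.8750.
With no serving limits, use only pasta: 11.2 mg / 1.3 mg = 8.615 servings × $0.45 = $3.88.

$3.88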